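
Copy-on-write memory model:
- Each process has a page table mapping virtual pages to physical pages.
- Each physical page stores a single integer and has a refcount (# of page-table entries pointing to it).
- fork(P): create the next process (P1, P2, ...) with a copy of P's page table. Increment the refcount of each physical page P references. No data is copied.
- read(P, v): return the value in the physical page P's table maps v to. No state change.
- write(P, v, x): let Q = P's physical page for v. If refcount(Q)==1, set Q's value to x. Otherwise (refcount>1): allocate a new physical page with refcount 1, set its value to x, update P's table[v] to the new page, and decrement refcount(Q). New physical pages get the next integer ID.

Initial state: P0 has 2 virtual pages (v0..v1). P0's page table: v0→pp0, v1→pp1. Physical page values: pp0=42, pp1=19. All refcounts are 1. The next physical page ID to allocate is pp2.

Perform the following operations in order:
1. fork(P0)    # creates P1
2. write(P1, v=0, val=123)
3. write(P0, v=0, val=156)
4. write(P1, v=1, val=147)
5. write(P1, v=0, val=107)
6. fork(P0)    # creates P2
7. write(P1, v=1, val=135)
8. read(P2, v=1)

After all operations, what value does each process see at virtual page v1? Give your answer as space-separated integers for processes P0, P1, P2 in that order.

Op 1: fork(P0) -> P1. 2 ppages; refcounts: pp0:2 pp1:2
Op 2: write(P1, v0, 123). refcount(pp0)=2>1 -> COPY to pp2. 3 ppages; refcounts: pp0:1 pp1:2 pp2:1
Op 3: write(P0, v0, 156). refcount(pp0)=1 -> write in place. 3 ppages; refcounts: pp0:1 pp1:2 pp2:1
Op 4: write(P1, v1, 147). refcount(pp1)=2>1 -> COPY to pp3. 4 ppages; refcounts: pp0:1 pp1:1 pp2:1 pp3:1
Op 5: write(P1, v0, 107). refcount(pp2)=1 -> write in place. 4 ppages; refcounts: pp0:1 pp1:1 pp2:1 pp3:1
Op 6: fork(P0) -> P2. 4 ppages; refcounts: pp0:2 pp1:2 pp2:1 pp3:1
Op 7: write(P1, v1, 135). refcount(pp3)=1 -> write in place. 4 ppages; refcounts: pp0:2 pp1:2 pp2:1 pp3:1
Op 8: read(P2, v1) -> 19. No state change.
P0: v1 -> pp1 = 19
P1: v1 -> pp3 = 135
P2: v1 -> pp1 = 19

Answer: 19 135 19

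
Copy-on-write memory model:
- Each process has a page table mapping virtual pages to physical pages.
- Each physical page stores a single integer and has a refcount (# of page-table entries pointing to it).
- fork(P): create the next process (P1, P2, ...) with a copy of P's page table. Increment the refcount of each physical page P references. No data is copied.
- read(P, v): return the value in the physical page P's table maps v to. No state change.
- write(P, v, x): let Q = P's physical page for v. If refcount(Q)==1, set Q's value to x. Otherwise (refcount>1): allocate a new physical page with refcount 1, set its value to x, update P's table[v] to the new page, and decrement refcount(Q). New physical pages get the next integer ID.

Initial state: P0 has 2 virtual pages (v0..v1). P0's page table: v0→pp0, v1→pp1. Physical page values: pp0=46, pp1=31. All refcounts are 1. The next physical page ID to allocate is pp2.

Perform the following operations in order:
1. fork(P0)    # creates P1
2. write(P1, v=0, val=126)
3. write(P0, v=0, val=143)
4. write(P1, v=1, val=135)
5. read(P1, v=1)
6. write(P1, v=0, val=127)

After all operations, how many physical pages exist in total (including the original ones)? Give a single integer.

Op 1: fork(P0) -> P1. 2 ppages; refcounts: pp0:2 pp1:2
Op 2: write(P1, v0, 126). refcount(pp0)=2>1 -> COPY to pp2. 3 ppages; refcounts: pp0:1 pp1:2 pp2:1
Op 3: write(P0, v0, 143). refcount(pp0)=1 -> write in place. 3 ppages; refcounts: pp0:1 pp1:2 pp2:1
Op 4: write(P1, v1, 135). refcount(pp1)=2>1 -> COPY to pp3. 4 ppages; refcounts: pp0:1 pp1:1 pp2:1 pp3:1
Op 5: read(P1, v1) -> 135. No state change.
Op 6: write(P1, v0, 127). refcount(pp2)=1 -> write in place. 4 ppages; refcounts: pp0:1 pp1:1 pp2:1 pp3:1

Answer: 4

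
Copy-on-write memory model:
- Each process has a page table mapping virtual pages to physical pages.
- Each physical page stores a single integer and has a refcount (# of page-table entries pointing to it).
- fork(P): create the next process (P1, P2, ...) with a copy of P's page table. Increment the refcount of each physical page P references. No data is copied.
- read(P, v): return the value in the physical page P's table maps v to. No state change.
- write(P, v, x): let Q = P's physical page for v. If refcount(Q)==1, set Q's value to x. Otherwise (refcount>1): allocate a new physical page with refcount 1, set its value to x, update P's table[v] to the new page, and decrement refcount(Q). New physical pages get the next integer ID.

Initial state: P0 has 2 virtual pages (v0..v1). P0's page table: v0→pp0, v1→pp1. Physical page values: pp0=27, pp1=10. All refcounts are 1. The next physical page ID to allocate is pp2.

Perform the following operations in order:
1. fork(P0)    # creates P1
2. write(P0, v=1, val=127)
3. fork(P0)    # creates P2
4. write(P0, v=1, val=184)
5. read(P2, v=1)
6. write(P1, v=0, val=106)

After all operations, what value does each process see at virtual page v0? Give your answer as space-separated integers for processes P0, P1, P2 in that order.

Answer: 27 106 27

Derivation:
Op 1: fork(P0) -> P1. 2 ppages; refcounts: pp0:2 pp1:2
Op 2: write(P0, v1, 127). refcount(pp1)=2>1 -> COPY to pp2. 3 ppages; refcounts: pp0:2 pp1:1 pp2:1
Op 3: fork(P0) -> P2. 3 ppages; refcounts: pp0:3 pp1:1 pp2:2
Op 4: write(P0, v1, 184). refcount(pp2)=2>1 -> COPY to pp3. 4 ppages; refcounts: pp0:3 pp1:1 pp2:1 pp3:1
Op 5: read(P2, v1) -> 127. No state change.
Op 6: write(P1, v0, 106). refcount(pp0)=3>1 -> COPY to pp4. 5 ppages; refcounts: pp0:2 pp1:1 pp2:1 pp3:1 pp4:1
P0: v0 -> pp0 = 27
P1: v0 -> pp4 = 106
P2: v0 -> pp0 = 27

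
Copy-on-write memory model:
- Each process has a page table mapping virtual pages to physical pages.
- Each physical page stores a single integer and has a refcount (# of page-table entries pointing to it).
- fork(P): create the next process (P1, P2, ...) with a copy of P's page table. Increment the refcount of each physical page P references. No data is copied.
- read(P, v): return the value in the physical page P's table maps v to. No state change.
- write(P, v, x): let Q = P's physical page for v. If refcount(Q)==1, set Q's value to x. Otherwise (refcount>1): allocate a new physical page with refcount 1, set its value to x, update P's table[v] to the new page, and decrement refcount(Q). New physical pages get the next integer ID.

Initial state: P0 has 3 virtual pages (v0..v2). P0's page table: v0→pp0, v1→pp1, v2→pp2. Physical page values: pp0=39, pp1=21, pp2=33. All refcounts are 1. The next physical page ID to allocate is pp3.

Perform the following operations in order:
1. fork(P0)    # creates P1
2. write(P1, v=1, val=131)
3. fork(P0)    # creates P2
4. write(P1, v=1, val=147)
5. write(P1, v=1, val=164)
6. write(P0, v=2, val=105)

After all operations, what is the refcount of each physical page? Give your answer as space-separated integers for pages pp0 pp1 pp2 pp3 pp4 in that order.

Answer: 3 2 2 1 1

Derivation:
Op 1: fork(P0) -> P1. 3 ppages; refcounts: pp0:2 pp1:2 pp2:2
Op 2: write(P1, v1, 131). refcount(pp1)=2>1 -> COPY to pp3. 4 ppages; refcounts: pp0:2 pp1:1 pp2:2 pp3:1
Op 3: fork(P0) -> P2. 4 ppages; refcounts: pp0:3 pp1:2 pp2:3 pp3:1
Op 4: write(P1, v1, 147). refcount(pp3)=1 -> write in place. 4 ppages; refcounts: pp0:3 pp1:2 pp2:3 pp3:1
Op 5: write(P1, v1, 164). refcount(pp3)=1 -> write in place. 4 ppages; refcounts: pp0:3 pp1:2 pp2:3 pp3:1
Op 6: write(P0, v2, 105). refcount(pp2)=3>1 -> COPY to pp4. 5 ppages; refcounts: pp0:3 pp1:2 pp2:2 pp3:1 pp4:1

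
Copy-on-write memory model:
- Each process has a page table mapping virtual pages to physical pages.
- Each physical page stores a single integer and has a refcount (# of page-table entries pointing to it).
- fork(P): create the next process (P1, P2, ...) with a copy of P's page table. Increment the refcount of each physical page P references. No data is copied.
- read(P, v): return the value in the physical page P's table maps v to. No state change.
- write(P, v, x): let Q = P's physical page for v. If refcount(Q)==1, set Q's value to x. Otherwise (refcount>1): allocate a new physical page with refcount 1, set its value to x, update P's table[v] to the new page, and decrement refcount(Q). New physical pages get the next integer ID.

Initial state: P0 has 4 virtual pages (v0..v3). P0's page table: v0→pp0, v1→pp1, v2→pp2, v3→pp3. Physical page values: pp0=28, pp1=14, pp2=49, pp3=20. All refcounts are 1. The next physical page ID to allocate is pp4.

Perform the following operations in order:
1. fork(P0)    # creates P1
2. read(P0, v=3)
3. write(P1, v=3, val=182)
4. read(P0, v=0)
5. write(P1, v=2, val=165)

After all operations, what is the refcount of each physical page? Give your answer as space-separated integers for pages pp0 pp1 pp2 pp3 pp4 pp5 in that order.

Op 1: fork(P0) -> P1. 4 ppages; refcounts: pp0:2 pp1:2 pp2:2 pp3:2
Op 2: read(P0, v3) -> 20. No state change.
Op 3: write(P1, v3, 182). refcount(pp3)=2>1 -> COPY to pp4. 5 ppages; refcounts: pp0:2 pp1:2 pp2:2 pp3:1 pp4:1
Op 4: read(P0, v0) -> 28. No state change.
Op 5: write(P1, v2, 165). refcount(pp2)=2>1 -> COPY to pp5. 6 ppages; refcounts: pp0:2 pp1:2 pp2:1 pp3:1 pp4:1 pp5:1

Answer: 2 2 1 1 1 1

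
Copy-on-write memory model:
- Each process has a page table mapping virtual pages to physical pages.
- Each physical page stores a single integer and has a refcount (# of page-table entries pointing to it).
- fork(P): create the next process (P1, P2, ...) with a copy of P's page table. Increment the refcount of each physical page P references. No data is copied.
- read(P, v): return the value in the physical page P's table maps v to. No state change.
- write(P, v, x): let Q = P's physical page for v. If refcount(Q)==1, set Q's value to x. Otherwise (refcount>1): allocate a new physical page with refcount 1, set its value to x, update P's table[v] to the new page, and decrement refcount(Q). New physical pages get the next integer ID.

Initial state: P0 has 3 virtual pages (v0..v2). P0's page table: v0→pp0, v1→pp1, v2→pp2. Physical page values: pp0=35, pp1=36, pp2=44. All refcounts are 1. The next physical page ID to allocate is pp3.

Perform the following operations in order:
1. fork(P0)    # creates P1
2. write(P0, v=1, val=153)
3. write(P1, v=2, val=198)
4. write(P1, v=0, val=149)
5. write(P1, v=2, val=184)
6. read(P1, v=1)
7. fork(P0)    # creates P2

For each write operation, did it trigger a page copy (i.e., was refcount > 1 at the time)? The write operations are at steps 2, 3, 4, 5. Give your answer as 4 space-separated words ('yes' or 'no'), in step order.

Op 1: fork(P0) -> P1. 3 ppages; refcounts: pp0:2 pp1:2 pp2:2
Op 2: write(P0, v1, 153). refcount(pp1)=2>1 -> COPY to pp3. 4 ppages; refcounts: pp0:2 pp1:1 pp2:2 pp3:1
Op 3: write(P1, v2, 198). refcount(pp2)=2>1 -> COPY to pp4. 5 ppages; refcounts: pp0:2 pp1:1 pp2:1 pp3:1 pp4:1
Op 4: write(P1, v0, 149). refcount(pp0)=2>1 -> COPY to pp5. 6 ppages; refcounts: pp0:1 pp1:1 pp2:1 pp3:1 pp4:1 pp5:1
Op 5: write(P1, v2, 184). refcount(pp4)=1 -> write in place. 6 ppages; refcounts: pp0:1 pp1:1 pp2:1 pp3:1 pp4:1 pp5:1
Op 6: read(P1, v1) -> 36. No state change.
Op 7: fork(P0) -> P2. 6 ppages; refcounts: pp0:2 pp1:1 pp2:2 pp3:2 pp4:1 pp5:1

yes yes yes no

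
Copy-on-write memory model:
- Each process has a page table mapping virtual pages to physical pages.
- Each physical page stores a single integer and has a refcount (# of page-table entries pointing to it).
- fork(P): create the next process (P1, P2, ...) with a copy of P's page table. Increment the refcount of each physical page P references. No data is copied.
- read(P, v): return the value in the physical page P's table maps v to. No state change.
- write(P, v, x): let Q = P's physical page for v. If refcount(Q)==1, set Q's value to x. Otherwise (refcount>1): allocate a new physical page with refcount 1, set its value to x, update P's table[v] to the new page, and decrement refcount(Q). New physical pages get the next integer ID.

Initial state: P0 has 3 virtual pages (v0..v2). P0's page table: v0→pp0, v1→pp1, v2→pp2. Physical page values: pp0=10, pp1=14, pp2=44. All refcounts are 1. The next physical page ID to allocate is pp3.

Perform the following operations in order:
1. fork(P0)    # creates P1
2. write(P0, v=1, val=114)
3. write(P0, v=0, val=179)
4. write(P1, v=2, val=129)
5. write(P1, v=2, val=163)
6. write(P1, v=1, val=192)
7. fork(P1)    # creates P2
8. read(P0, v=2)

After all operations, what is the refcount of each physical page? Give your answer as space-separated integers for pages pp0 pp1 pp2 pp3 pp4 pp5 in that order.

Op 1: fork(P0) -> P1. 3 ppages; refcounts: pp0:2 pp1:2 pp2:2
Op 2: write(P0, v1, 114). refcount(pp1)=2>1 -> COPY to pp3. 4 ppages; refcounts: pp0:2 pp1:1 pp2:2 pp3:1
Op 3: write(P0, v0, 179). refcount(pp0)=2>1 -> COPY to pp4. 5 ppages; refcounts: pp0:1 pp1:1 pp2:2 pp3:1 pp4:1
Op 4: write(P1, v2, 129). refcount(pp2)=2>1 -> COPY to pp5. 6 ppages; refcounts: pp0:1 pp1:1 pp2:1 pp3:1 pp4:1 pp5:1
Op 5: write(P1, v2, 163). refcount(pp5)=1 -> write in place. 6 ppages; refcounts: pp0:1 pp1:1 pp2:1 pp3:1 pp4:1 pp5:1
Op 6: write(P1, v1, 192). refcount(pp1)=1 -> write in place. 6 ppages; refcounts: pp0:1 pp1:1 pp2:1 pp3:1 pp4:1 pp5:1
Op 7: fork(P1) -> P2. 6 ppages; refcounts: pp0:2 pp1:2 pp2:1 pp3:1 pp4:1 pp5:2
Op 8: read(P0, v2) -> 44. No state change.

Answer: 2 2 1 1 1 2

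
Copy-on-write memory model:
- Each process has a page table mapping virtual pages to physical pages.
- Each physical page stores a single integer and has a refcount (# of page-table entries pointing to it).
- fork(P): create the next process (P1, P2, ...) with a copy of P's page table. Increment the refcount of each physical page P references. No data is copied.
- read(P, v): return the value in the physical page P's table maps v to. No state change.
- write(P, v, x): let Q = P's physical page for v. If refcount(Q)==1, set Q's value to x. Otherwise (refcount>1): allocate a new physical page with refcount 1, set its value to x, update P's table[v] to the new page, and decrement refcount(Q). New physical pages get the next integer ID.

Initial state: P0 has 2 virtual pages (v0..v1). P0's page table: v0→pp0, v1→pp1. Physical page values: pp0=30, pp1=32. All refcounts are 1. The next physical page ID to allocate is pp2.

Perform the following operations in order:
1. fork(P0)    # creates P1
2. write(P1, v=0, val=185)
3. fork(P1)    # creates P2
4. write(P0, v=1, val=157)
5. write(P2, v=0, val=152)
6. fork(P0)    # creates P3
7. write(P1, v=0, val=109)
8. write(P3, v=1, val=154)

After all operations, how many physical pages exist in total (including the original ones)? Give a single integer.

Answer: 6

Derivation:
Op 1: fork(P0) -> P1. 2 ppages; refcounts: pp0:2 pp1:2
Op 2: write(P1, v0, 185). refcount(pp0)=2>1 -> COPY to pp2. 3 ppages; refcounts: pp0:1 pp1:2 pp2:1
Op 3: fork(P1) -> P2. 3 ppages; refcounts: pp0:1 pp1:3 pp2:2
Op 4: write(P0, v1, 157). refcount(pp1)=3>1 -> COPY to pp3. 4 ppages; refcounts: pp0:1 pp1:2 pp2:2 pp3:1
Op 5: write(P2, v0, 152). refcount(pp2)=2>1 -> COPY to pp4. 5 ppages; refcounts: pp0:1 pp1:2 pp2:1 pp3:1 pp4:1
Op 6: fork(P0) -> P3. 5 ppages; refcounts: pp0:2 pp1:2 pp2:1 pp3:2 pp4:1
Op 7: write(P1, v0, 109). refcount(pp2)=1 -> write in place. 5 ppages; refcounts: pp0:2 pp1:2 pp2:1 pp3:2 pp4:1
Op 8: write(P3, v1, 154). refcount(pp3)=2>1 -> COPY to pp5. 6 ppages; refcounts: pp0:2 pp1:2 pp2:1 pp3:1 pp4:1 pp5:1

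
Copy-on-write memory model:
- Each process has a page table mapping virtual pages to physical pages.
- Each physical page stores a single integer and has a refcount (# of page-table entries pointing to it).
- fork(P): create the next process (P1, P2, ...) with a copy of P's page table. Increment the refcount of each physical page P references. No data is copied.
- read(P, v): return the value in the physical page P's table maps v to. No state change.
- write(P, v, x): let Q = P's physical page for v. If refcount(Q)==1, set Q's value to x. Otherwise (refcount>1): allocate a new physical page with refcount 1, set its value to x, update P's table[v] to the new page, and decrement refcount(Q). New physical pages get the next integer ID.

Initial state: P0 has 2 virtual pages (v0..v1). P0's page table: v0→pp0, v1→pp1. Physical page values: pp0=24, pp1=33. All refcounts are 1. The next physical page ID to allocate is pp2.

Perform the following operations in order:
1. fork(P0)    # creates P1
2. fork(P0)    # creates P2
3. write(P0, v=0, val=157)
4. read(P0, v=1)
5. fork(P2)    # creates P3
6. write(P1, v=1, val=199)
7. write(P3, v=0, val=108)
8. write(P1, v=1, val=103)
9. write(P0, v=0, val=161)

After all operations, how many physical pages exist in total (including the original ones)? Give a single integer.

Answer: 5

Derivation:
Op 1: fork(P0) -> P1. 2 ppages; refcounts: pp0:2 pp1:2
Op 2: fork(P0) -> P2. 2 ppages; refcounts: pp0:3 pp1:3
Op 3: write(P0, v0, 157). refcount(pp0)=3>1 -> COPY to pp2. 3 ppages; refcounts: pp0:2 pp1:3 pp2:1
Op 4: read(P0, v1) -> 33. No state change.
Op 5: fork(P2) -> P3. 3 ppages; refcounts: pp0:3 pp1:4 pp2:1
Op 6: write(P1, v1, 199). refcount(pp1)=4>1 -> COPY to pp3. 4 ppages; refcounts: pp0:3 pp1:3 pp2:1 pp3:1
Op 7: write(P3, v0, 108). refcount(pp0)=3>1 -> COPY to pp4. 5 ppages; refcounts: pp0:2 pp1:3 pp2:1 pp3:1 pp4:1
Op 8: write(P1, v1, 103). refcount(pp3)=1 -> write in place. 5 ppages; refcounts: pp0:2 pp1:3 pp2:1 pp3:1 pp4:1
Op 9: write(P0, v0, 161). refcount(pp2)=1 -> write in place. 5 ppages; refcounts: pp0:2 pp1:3 pp2:1 pp3:1 pp4:1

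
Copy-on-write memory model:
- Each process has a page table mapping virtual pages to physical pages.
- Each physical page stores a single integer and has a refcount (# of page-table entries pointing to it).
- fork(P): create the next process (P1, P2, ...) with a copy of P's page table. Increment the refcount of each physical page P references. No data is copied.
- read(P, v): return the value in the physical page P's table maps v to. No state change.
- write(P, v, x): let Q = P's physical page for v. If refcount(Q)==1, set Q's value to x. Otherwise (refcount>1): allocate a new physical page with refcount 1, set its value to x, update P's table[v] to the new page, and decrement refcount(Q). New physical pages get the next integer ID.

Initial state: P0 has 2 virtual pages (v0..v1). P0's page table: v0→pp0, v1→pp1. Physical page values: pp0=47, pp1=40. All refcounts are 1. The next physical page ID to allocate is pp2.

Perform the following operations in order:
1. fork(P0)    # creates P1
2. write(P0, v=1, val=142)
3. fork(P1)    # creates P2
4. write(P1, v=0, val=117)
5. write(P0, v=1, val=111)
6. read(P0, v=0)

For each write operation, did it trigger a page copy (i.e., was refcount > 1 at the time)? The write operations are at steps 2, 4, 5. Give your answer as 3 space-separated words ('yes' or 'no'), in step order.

Op 1: fork(P0) -> P1. 2 ppages; refcounts: pp0:2 pp1:2
Op 2: write(P0, v1, 142). refcount(pp1)=2>1 -> COPY to pp2. 3 ppages; refcounts: pp0:2 pp1:1 pp2:1
Op 3: fork(P1) -> P2. 3 ppages; refcounts: pp0:3 pp1:2 pp2:1
Op 4: write(P1, v0, 117). refcount(pp0)=3>1 -> COPY to pp3. 4 ppages; refcounts: pp0:2 pp1:2 pp2:1 pp3:1
Op 5: write(P0, v1, 111). refcount(pp2)=1 -> write in place. 4 ppages; refcounts: pp0:2 pp1:2 pp2:1 pp3:1
Op 6: read(P0, v0) -> 47. No state change.

yes yes no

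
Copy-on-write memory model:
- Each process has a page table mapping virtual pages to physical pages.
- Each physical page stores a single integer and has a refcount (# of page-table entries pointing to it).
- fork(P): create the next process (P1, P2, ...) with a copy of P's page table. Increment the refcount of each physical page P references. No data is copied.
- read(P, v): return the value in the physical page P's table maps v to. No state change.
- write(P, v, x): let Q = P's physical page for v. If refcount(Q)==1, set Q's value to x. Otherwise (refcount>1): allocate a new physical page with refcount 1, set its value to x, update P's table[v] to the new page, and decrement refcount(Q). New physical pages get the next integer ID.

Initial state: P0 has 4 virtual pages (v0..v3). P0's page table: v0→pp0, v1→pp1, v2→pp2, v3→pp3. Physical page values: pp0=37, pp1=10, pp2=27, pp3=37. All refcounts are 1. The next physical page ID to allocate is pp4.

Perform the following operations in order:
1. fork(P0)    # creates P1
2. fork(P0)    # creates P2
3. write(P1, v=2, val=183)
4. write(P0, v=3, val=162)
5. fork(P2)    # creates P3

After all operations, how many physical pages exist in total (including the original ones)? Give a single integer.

Answer: 6

Derivation:
Op 1: fork(P0) -> P1. 4 ppages; refcounts: pp0:2 pp1:2 pp2:2 pp3:2
Op 2: fork(P0) -> P2. 4 ppages; refcounts: pp0:3 pp1:3 pp2:3 pp3:3
Op 3: write(P1, v2, 183). refcount(pp2)=3>1 -> COPY to pp4. 5 ppages; refcounts: pp0:3 pp1:3 pp2:2 pp3:3 pp4:1
Op 4: write(P0, v3, 162). refcount(pp3)=3>1 -> COPY to pp5. 6 ppages; refcounts: pp0:3 pp1:3 pp2:2 pp3:2 pp4:1 pp5:1
Op 5: fork(P2) -> P3. 6 ppages; refcounts: pp0:4 pp1:4 pp2:3 pp3:3 pp4:1 pp5:1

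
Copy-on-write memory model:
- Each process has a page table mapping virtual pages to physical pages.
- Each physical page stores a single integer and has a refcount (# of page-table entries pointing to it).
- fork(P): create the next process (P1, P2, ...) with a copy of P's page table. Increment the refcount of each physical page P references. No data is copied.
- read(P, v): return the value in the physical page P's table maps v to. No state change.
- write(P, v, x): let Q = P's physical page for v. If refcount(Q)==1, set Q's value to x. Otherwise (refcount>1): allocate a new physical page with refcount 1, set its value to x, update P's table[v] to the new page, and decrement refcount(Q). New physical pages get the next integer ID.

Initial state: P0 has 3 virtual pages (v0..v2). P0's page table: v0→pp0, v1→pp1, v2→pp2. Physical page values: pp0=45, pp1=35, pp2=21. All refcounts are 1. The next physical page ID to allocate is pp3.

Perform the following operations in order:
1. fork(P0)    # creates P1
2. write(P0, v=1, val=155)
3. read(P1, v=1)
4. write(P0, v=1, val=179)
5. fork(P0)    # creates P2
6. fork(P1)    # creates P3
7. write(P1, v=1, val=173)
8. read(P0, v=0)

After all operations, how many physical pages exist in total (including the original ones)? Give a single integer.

Answer: 5

Derivation:
Op 1: fork(P0) -> P1. 3 ppages; refcounts: pp0:2 pp1:2 pp2:2
Op 2: write(P0, v1, 155). refcount(pp1)=2>1 -> COPY to pp3. 4 ppages; refcounts: pp0:2 pp1:1 pp2:2 pp3:1
Op 3: read(P1, v1) -> 35. No state change.
Op 4: write(P0, v1, 179). refcount(pp3)=1 -> write in place. 4 ppages; refcounts: pp0:2 pp1:1 pp2:2 pp3:1
Op 5: fork(P0) -> P2. 4 ppages; refcounts: pp0:3 pp1:1 pp2:3 pp3:2
Op 6: fork(P1) -> P3. 4 ppages; refcounts: pp0:4 pp1:2 pp2:4 pp3:2
Op 7: write(P1, v1, 173). refcount(pp1)=2>1 -> COPY to pp4. 5 ppages; refcounts: pp0:4 pp1:1 pp2:4 pp3:2 pp4:1
Op 8: read(P0, v0) -> 45. No state change.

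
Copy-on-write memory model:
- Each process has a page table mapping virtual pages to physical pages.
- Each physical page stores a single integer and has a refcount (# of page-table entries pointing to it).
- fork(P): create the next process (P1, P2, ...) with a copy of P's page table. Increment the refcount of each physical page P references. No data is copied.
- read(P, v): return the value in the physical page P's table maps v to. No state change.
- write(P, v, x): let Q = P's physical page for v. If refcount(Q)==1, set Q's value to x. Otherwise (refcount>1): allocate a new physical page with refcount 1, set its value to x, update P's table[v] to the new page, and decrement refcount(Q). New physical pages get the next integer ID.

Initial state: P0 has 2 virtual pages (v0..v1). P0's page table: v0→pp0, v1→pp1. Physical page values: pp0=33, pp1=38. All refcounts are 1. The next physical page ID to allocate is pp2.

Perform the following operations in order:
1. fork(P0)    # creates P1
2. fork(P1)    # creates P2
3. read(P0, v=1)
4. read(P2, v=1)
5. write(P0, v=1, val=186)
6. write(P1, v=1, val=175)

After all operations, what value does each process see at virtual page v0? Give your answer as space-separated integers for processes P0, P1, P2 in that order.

Answer: 33 33 33

Derivation:
Op 1: fork(P0) -> P1. 2 ppages; refcounts: pp0:2 pp1:2
Op 2: fork(P1) -> P2. 2 ppages; refcounts: pp0:3 pp1:3
Op 3: read(P0, v1) -> 38. No state change.
Op 4: read(P2, v1) -> 38. No state change.
Op 5: write(P0, v1, 186). refcount(pp1)=3>1 -> COPY to pp2. 3 ppages; refcounts: pp0:3 pp1:2 pp2:1
Op 6: write(P1, v1, 175). refcount(pp1)=2>1 -> COPY to pp3. 4 ppages; refcounts: pp0:3 pp1:1 pp2:1 pp3:1
P0: v0 -> pp0 = 33
P1: v0 -> pp0 = 33
P2: v0 -> pp0 = 33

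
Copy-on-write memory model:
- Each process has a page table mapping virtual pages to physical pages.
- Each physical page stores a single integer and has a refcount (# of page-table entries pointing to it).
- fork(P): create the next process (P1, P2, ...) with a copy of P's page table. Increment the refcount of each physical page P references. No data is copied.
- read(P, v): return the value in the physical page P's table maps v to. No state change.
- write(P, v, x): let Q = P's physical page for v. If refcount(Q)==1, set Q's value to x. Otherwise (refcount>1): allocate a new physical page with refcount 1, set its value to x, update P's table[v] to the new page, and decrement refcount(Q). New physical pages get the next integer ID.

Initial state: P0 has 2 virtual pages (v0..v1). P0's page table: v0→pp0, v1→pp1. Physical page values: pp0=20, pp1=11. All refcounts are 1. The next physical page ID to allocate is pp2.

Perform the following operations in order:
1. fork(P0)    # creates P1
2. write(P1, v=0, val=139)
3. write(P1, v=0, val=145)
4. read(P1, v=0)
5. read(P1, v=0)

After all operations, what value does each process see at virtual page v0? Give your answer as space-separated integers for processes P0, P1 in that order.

Op 1: fork(P0) -> P1. 2 ppages; refcounts: pp0:2 pp1:2
Op 2: write(P1, v0, 139). refcount(pp0)=2>1 -> COPY to pp2. 3 ppages; refcounts: pp0:1 pp1:2 pp2:1
Op 3: write(P1, v0, 145). refcount(pp2)=1 -> write in place. 3 ppages; refcounts: pp0:1 pp1:2 pp2:1
Op 4: read(P1, v0) -> 145. No state change.
Op 5: read(P1, v0) -> 145. No state change.
P0: v0 -> pp0 = 20
P1: v0 -> pp2 = 145

Answer: 20 145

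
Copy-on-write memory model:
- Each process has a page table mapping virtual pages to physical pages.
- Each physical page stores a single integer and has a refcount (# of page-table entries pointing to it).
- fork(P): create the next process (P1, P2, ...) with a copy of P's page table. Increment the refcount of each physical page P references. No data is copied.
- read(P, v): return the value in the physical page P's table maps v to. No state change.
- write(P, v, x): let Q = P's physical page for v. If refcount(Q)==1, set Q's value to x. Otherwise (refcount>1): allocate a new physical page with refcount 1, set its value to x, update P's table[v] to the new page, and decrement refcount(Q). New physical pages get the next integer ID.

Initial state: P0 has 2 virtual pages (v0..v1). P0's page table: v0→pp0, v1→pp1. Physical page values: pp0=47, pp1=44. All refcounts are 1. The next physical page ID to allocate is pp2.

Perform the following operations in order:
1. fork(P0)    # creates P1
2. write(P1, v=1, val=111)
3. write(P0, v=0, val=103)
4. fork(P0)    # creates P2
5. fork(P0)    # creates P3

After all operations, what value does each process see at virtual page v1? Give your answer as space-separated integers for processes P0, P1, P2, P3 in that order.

Op 1: fork(P0) -> P1. 2 ppages; refcounts: pp0:2 pp1:2
Op 2: write(P1, v1, 111). refcount(pp1)=2>1 -> COPY to pp2. 3 ppages; refcounts: pp0:2 pp1:1 pp2:1
Op 3: write(P0, v0, 103). refcount(pp0)=2>1 -> COPY to pp3. 4 ppages; refcounts: pp0:1 pp1:1 pp2:1 pp3:1
Op 4: fork(P0) -> P2. 4 ppages; refcounts: pp0:1 pp1:2 pp2:1 pp3:2
Op 5: fork(P0) -> P3. 4 ppages; refcounts: pp0:1 pp1:3 pp2:1 pp3:3
P0: v1 -> pp1 = 44
P1: v1 -> pp2 = 111
P2: v1 -> pp1 = 44
P3: v1 -> pp1 = 44

Answer: 44 111 44 44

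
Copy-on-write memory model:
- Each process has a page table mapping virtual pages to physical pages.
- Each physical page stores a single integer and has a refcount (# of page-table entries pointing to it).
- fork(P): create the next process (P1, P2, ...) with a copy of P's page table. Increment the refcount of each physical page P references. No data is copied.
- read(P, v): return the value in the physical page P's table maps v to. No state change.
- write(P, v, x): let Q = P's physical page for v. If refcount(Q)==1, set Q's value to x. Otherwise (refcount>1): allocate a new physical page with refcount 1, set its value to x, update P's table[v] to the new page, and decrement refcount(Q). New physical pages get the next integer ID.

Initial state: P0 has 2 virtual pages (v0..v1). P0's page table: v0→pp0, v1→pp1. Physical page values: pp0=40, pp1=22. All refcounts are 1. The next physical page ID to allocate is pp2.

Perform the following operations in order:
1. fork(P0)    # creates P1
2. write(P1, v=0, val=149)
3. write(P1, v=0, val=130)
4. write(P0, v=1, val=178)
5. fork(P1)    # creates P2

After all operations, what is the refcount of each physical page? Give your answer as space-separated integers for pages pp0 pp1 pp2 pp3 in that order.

Op 1: fork(P0) -> P1. 2 ppages; refcounts: pp0:2 pp1:2
Op 2: write(P1, v0, 149). refcount(pp0)=2>1 -> COPY to pp2. 3 ppages; refcounts: pp0:1 pp1:2 pp2:1
Op 3: write(P1, v0, 130). refcount(pp2)=1 -> write in place. 3 ppages; refcounts: pp0:1 pp1:2 pp2:1
Op 4: write(P0, v1, 178). refcount(pp1)=2>1 -> COPY to pp3. 4 ppages; refcounts: pp0:1 pp1:1 pp2:1 pp3:1
Op 5: fork(P1) -> P2. 4 ppages; refcounts: pp0:1 pp1:2 pp2:2 pp3:1

Answer: 1 2 2 1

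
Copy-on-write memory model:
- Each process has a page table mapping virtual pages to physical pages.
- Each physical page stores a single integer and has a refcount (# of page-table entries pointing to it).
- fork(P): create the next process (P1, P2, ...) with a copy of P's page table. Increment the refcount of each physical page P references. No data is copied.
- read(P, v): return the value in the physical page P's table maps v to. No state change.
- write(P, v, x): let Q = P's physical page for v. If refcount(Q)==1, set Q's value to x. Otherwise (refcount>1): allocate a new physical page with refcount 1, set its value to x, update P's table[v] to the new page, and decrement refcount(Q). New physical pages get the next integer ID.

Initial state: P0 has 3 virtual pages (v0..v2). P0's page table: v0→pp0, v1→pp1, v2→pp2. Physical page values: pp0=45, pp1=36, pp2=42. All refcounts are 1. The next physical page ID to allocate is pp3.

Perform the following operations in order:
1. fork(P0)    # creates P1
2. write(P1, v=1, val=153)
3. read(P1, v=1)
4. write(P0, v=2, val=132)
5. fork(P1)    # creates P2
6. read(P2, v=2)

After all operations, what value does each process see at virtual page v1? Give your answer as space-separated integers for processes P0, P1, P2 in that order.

Answer: 36 153 153

Derivation:
Op 1: fork(P0) -> P1. 3 ppages; refcounts: pp0:2 pp1:2 pp2:2
Op 2: write(P1, v1, 153). refcount(pp1)=2>1 -> COPY to pp3. 4 ppages; refcounts: pp0:2 pp1:1 pp2:2 pp3:1
Op 3: read(P1, v1) -> 153. No state change.
Op 4: write(P0, v2, 132). refcount(pp2)=2>1 -> COPY to pp4. 5 ppages; refcounts: pp0:2 pp1:1 pp2:1 pp3:1 pp4:1
Op 5: fork(P1) -> P2. 5 ppages; refcounts: pp0:3 pp1:1 pp2:2 pp3:2 pp4:1
Op 6: read(P2, v2) -> 42. No state change.
P0: v1 -> pp1 = 36
P1: v1 -> pp3 = 153
P2: v1 -> pp3 = 153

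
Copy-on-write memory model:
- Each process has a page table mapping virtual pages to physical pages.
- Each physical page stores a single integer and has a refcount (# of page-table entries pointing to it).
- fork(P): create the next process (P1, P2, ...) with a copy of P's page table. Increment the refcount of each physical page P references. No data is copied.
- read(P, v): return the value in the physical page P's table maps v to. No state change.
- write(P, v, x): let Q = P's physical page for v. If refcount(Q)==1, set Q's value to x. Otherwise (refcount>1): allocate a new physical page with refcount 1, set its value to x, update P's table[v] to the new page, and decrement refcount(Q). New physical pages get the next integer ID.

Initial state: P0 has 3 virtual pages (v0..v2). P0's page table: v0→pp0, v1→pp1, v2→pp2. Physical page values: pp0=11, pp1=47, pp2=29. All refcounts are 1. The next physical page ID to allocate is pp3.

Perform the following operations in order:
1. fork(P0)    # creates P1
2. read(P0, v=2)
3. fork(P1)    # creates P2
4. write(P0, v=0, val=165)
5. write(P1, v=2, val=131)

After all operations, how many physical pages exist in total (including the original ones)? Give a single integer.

Op 1: fork(P0) -> P1. 3 ppages; refcounts: pp0:2 pp1:2 pp2:2
Op 2: read(P0, v2) -> 29. No state change.
Op 3: fork(P1) -> P2. 3 ppages; refcounts: pp0:3 pp1:3 pp2:3
Op 4: write(P0, v0, 165). refcount(pp0)=3>1 -> COPY to pp3. 4 ppages; refcounts: pp0:2 pp1:3 pp2:3 pp3:1
Op 5: write(P1, v2, 131). refcount(pp2)=3>1 -> COPY to pp4. 5 ppages; refcounts: pp0:2 pp1:3 pp2:2 pp3:1 pp4:1

Answer: 5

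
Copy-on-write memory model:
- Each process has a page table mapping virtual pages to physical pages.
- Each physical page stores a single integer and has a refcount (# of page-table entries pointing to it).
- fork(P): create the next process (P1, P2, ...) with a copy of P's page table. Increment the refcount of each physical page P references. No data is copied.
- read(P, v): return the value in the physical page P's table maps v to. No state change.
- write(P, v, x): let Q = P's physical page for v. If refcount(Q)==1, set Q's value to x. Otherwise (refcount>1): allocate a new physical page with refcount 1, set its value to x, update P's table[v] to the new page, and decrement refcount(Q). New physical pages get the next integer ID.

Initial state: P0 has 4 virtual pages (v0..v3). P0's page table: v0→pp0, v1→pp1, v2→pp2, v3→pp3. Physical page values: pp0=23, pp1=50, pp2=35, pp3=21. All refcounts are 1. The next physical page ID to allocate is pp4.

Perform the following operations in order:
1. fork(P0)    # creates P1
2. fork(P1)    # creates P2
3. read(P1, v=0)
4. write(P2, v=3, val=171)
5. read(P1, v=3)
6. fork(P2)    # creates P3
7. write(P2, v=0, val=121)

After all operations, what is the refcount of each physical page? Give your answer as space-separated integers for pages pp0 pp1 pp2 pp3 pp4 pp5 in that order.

Answer: 3 4 4 2 2 1

Derivation:
Op 1: fork(P0) -> P1. 4 ppages; refcounts: pp0:2 pp1:2 pp2:2 pp3:2
Op 2: fork(P1) -> P2. 4 ppages; refcounts: pp0:3 pp1:3 pp2:3 pp3:3
Op 3: read(P1, v0) -> 23. No state change.
Op 4: write(P2, v3, 171). refcount(pp3)=3>1 -> COPY to pp4. 5 ppages; refcounts: pp0:3 pp1:3 pp2:3 pp3:2 pp4:1
Op 5: read(P1, v3) -> 21. No state change.
Op 6: fork(P2) -> P3. 5 ppages; refcounts: pp0:4 pp1:4 pp2:4 pp3:2 pp4:2
Op 7: write(P2, v0, 121). refcount(pp0)=4>1 -> COPY to pp5. 6 ppages; refcounts: pp0:3 pp1:4 pp2:4 pp3:2 pp4:2 pp5:1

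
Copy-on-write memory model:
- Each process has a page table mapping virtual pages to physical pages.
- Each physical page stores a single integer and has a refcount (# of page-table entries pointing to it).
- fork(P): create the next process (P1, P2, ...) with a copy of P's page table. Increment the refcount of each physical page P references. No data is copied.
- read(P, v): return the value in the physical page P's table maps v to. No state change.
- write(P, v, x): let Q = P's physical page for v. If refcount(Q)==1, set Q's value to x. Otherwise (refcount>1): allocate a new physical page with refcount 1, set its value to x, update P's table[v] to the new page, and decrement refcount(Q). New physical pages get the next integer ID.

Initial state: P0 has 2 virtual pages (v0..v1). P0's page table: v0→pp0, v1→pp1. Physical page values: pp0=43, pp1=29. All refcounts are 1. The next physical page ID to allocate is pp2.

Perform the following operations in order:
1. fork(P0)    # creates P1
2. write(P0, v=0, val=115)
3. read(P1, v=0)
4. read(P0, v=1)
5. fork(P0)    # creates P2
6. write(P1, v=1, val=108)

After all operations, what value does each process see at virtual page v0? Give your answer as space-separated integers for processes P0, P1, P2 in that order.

Answer: 115 43 115

Derivation:
Op 1: fork(P0) -> P1. 2 ppages; refcounts: pp0:2 pp1:2
Op 2: write(P0, v0, 115). refcount(pp0)=2>1 -> COPY to pp2. 3 ppages; refcounts: pp0:1 pp1:2 pp2:1
Op 3: read(P1, v0) -> 43. No state change.
Op 4: read(P0, v1) -> 29. No state change.
Op 5: fork(P0) -> P2. 3 ppages; refcounts: pp0:1 pp1:3 pp2:2
Op 6: write(P1, v1, 108). refcount(pp1)=3>1 -> COPY to pp3. 4 ppages; refcounts: pp0:1 pp1:2 pp2:2 pp3:1
P0: v0 -> pp2 = 115
P1: v0 -> pp0 = 43
P2: v0 -> pp2 = 115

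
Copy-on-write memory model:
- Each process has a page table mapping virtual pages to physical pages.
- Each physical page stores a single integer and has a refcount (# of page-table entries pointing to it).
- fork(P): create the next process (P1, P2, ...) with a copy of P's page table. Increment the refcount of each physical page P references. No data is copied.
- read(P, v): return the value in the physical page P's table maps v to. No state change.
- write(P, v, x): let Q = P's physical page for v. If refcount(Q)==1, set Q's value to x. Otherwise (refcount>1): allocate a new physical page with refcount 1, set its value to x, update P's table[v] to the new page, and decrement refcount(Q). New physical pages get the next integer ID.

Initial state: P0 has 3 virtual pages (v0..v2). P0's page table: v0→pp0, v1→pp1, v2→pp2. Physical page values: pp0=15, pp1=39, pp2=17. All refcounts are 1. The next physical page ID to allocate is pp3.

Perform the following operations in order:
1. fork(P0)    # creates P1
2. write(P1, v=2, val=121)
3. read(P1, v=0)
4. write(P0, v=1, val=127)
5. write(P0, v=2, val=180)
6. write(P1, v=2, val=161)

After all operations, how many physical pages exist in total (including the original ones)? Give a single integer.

Answer: 5

Derivation:
Op 1: fork(P0) -> P1. 3 ppages; refcounts: pp0:2 pp1:2 pp2:2
Op 2: write(P1, v2, 121). refcount(pp2)=2>1 -> COPY to pp3. 4 ppages; refcounts: pp0:2 pp1:2 pp2:1 pp3:1
Op 3: read(P1, v0) -> 15. No state change.
Op 4: write(P0, v1, 127). refcount(pp1)=2>1 -> COPY to pp4. 5 ppages; refcounts: pp0:2 pp1:1 pp2:1 pp3:1 pp4:1
Op 5: write(P0, v2, 180). refcount(pp2)=1 -> write in place. 5 ppages; refcounts: pp0:2 pp1:1 pp2:1 pp3:1 pp4:1
Op 6: write(P1, v2, 161). refcount(pp3)=1 -> write in place. 5 ppages; refcounts: pp0:2 pp1:1 pp2:1 pp3:1 pp4:1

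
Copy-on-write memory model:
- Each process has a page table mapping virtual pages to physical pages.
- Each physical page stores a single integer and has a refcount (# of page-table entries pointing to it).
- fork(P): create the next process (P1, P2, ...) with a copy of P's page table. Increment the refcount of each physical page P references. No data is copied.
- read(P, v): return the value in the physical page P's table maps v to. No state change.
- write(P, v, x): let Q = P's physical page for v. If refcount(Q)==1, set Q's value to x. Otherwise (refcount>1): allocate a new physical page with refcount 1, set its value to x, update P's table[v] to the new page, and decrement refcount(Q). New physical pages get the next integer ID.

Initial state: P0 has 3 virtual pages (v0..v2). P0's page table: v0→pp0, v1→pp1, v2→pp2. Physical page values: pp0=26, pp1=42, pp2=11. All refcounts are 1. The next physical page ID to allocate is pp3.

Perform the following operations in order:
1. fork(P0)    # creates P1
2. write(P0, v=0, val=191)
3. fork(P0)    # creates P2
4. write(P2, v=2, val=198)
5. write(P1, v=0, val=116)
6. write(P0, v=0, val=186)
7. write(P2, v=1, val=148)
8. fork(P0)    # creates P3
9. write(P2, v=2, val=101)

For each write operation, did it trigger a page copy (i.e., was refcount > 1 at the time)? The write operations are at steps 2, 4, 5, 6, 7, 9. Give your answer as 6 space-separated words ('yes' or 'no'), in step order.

Op 1: fork(P0) -> P1. 3 ppages; refcounts: pp0:2 pp1:2 pp2:2
Op 2: write(P0, v0, 191). refcount(pp0)=2>1 -> COPY to pp3. 4 ppages; refcounts: pp0:1 pp1:2 pp2:2 pp3:1
Op 3: fork(P0) -> P2. 4 ppages; refcounts: pp0:1 pp1:3 pp2:3 pp3:2
Op 4: write(P2, v2, 198). refcount(pp2)=3>1 -> COPY to pp4. 5 ppages; refcounts: pp0:1 pp1:3 pp2:2 pp3:2 pp4:1
Op 5: write(P1, v0, 116). refcount(pp0)=1 -> write in place. 5 ppages; refcounts: pp0:1 pp1:3 pp2:2 pp3:2 pp4:1
Op 6: write(P0, v0, 186). refcount(pp3)=2>1 -> COPY to pp5. 6 ppages; refcounts: pp0:1 pp1:3 pp2:2 pp3:1 pp4:1 pp5:1
Op 7: write(P2, v1, 148). refcount(pp1)=3>1 -> COPY to pp6. 7 ppages; refcounts: pp0:1 pp1:2 pp2:2 pp3:1 pp4:1 pp5:1 pp6:1
Op 8: fork(P0) -> P3. 7 ppages; refcounts: pp0:1 pp1:3 pp2:3 pp3:1 pp4:1 pp5:2 pp6:1
Op 9: write(P2, v2, 101). refcount(pp4)=1 -> write in place. 7 ppages; refcounts: pp0:1 pp1:3 pp2:3 pp3:1 pp4:1 pp5:2 pp6:1

yes yes no yes yes no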